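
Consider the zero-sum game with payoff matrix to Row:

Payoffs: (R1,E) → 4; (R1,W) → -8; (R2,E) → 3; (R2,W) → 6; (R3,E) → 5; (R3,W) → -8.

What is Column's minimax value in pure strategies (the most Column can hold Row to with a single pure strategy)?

Column maxima: E → 5, W → 6.
The smallest of these is 5.

5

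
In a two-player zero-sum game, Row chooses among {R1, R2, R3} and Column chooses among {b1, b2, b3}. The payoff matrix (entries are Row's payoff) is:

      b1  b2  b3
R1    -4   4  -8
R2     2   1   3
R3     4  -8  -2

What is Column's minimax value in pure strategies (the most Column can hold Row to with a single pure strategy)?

3

Column maxima: b1 → 4, b2 → 4, b3 → 3.
The smallest of these is 3.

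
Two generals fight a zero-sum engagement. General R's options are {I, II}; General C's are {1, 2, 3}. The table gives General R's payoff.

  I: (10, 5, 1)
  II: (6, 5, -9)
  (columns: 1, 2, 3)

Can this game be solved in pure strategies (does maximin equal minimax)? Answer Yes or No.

Yes

Row minima: I → 1, II → -9; maximin = 1.
Column maxima: 1 → 10, 2 → 5, 3 → 1; minimax = 1.
maximin = minimax = 1, so a saddle point exists.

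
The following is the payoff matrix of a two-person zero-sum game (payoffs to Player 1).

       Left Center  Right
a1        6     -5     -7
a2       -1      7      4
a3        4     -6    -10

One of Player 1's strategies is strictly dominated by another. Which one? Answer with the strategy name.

a3

a1 gives a strictly higher payoff than a3 against every column: 6 > 4, -5 > -6, -7 > -10.
So a3 is strictly dominated and Player 1 never plays it.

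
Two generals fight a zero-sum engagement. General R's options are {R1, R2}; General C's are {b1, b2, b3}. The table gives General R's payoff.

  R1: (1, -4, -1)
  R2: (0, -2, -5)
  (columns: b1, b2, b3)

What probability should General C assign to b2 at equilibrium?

2/3

Row minima: R1 → -4, R2 → -5; maximin = -4.
Column maxima: b1 → 1, b2 → -2, b3 → -1; minimax = -2.
-4 ≠ -2, so there is no saddle point; optimal play is mixed.
b1 is strictly dominated by b2 (it gives General R strictly more in every row), so General C never plays it.
On the remaining 2×2 (R1, R2 vs b2, b3):
Let General R play R1 with probability p. Expected payoff against b2: (-4)p + (-2)(1−p) = −2p − 2; against b3: (-1)p + (-5)(1−p) = 4p − 5.
Setting these equal: −2p − 2 = 4p − 5 ⇒ −6p = -3 ⇒ p = 1/2, and the value is (-2)·(1/2) − 2 = -3.
For General C: with q = P(b2), equating R1's and R2's payoffs gives −3q − 1 = 3q − 5 ⇒ q = 2/3.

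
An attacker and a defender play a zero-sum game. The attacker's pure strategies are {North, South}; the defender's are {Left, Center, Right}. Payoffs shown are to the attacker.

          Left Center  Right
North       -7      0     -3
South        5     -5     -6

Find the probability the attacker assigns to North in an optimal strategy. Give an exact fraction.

11/15

Row minima: North → -7, South → -6; maximin = -6.
Column maxima: Left → 5, Center → 0, Right → -3; minimax = -3.
-6 ≠ -3, so there is no saddle point; optimal play is mixed.
Center is strictly dominated by Right (it gives the attacker strictly more in every row), so the defender never plays it.
On the remaining 2×2 (North, South vs Left, Right):
Let the attacker play North with probability p. Expected payoff against Left: (-7)p + 5(1−p) = −12p + 5; against Right: (-3)p + (-6)(1−p) = 3p − 6.
Setting these equal: −12p + 5 = 3p − 6 ⇒ −15p = -11 ⇒ p = 11/15, and the value is (-12)·(11/15) + 5 = -19/5.
For the defender: with q = P(Left), equating North's and South's payoffs gives −4q − 3 = 11q − 6 ⇒ q = 1/5.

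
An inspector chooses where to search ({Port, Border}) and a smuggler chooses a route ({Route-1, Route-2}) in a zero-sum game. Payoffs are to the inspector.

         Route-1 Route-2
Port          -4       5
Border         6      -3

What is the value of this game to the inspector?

1

Row minima: Port → -4, Border → -3; maximin = -3.
Column maxima: Route-1 → 6, Route-2 → 5; minimax = 5.
-3 ≠ 5, so there is no saddle point; optimal play is mixed.
Let the inspector play Port with probability p. Expected payoff against Route-1: (-4)p + 6(1−p) = −10p + 6; against Route-2: 5p + (-3)(1−p) = 8p − 3.
Setting these equal: −10p + 6 = 8p − 3 ⇒ −18p = -9 ⇒ p = 1/2, and the value is (-10)·(1/2) + 6 = 1.
For the smuggler: with q = P(Route-1), equating Port's and Border's payoffs gives −9q + 5 = 9q − 3 ⇒ q = 4/9.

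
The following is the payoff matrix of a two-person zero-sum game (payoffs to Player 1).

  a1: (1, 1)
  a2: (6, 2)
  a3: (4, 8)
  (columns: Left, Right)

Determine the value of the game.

5

Row minima: a1 → 1, a2 → 2, a3 → 4; maximin = 4.
Column maxima: Left → 6, Right → 8; minimax = 6.
4 ≠ 6, so there is no saddle point; optimal play is mixed.
a1 is strictly dominated by a2, so Player 1 never plays it.
On the remaining 2×2 (a2, a3 vs Left, Right):
Let Player 1 play a2 with probability p. Expected payoff against Left: 6p + 4(1−p) = 2p + 4; against Right: 2p + 8(1−p) = −6p + 8.
Setting these equal: 2p + 4 = −6p + 8 ⇒ 8p = 4 ⇒ p = 1/2, and the value is (2)·(1/2) + 4 = 5.
For Player 2: with q = P(Left), equating a2's and a3's payoffs gives 4q + 2 = −4q + 8 ⇒ q = 3/4.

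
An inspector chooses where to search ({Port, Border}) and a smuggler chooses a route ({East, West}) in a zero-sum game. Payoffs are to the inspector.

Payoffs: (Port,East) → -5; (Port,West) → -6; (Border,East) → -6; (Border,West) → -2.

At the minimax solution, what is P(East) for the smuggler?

Row minima: Port → -6, Border → -6; maximin = -6.
Column maxima: East → -5, West → -2; minimax = -5.
-6 ≠ -5, so there is no saddle point; optimal play is mixed.
Let the inspector play Port with probability p. Expected payoff against East: (-5)p + (-6)(1−p) = p − 6; against West: (-6)p + (-2)(1−p) = −4p − 2.
Setting these equal: p − 6 = −4p − 2 ⇒ 5p = 4 ⇒ p = 4/5, and the value is (1)·(4/5) − 6 = -26/5.
For the smuggler: with q = P(East), equating Port's and Border's payoffs gives q − 6 = −4q − 2 ⇒ q = 4/5.

4/5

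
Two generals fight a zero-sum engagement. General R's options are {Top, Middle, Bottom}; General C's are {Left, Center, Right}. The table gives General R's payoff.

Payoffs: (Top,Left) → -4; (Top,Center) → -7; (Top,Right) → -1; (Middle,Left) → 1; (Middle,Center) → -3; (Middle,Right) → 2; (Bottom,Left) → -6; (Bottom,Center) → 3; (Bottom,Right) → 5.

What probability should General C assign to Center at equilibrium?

Row minima: Top → -7, Middle → -3, Bottom → -6; maximin = -3.
Column maxima: Left → 1, Center → 3, Right → 5; minimax = 1.
-3 ≠ 1, so there is no saddle point; optimal play is mixed.
Top is strictly dominated by Middle, so General R never plays it.
Right is strictly dominated by Left (it gives General R strictly more in every row), so General C never plays it.
On the remaining 2×2 (Middle, Bottom vs Left, Center):
Let General R play Middle with probability p. Expected payoff against Left: 1p + (-6)(1−p) = 7p − 6; against Center: (-3)p + 3(1−p) = −6p + 3.
Setting these equal: 7p − 6 = −6p + 3 ⇒ 13p = 9 ⇒ p = 9/13, and the value is (7)·(9/13) − 6 = -15/13.
For General C: with q = P(Left), equating Middle's and Bottom's payoffs gives 4q − 3 = −9q + 3 ⇒ q = 6/13.

7/13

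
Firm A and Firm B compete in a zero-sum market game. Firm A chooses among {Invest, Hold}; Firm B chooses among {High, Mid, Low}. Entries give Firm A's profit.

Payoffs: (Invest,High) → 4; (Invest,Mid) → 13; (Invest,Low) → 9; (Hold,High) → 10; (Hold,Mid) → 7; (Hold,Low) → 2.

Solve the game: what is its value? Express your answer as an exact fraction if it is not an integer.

82/13

Row minima: Invest → 4, Hold → 2; maximin = 4.
Column maxima: High → 10, Mid → 13, Low → 9; minimax = 9.
4 ≠ 9, so there is no saddle point; optimal play is mixed.
Mid is strictly dominated by Low (it gives Firm A strictly more in every row), so Firm B never plays it.
On the remaining 2×2 (Invest, Hold vs High, Low):
Let Firm A play Invest with probability p. Expected payoff against High: 4p + 10(1−p) = −6p + 10; against Low: 9p + 2(1−p) = 7p + 2.
Setting these equal: −6p + 10 = 7p + 2 ⇒ −13p = -8 ⇒ p = 8/13, and the value is (-6)·(8/13) + 10 = 82/13.
For Firm B: with q = P(High), equating Invest's and Hold's payoffs gives −5q + 9 = 8q + 2 ⇒ q = 7/13.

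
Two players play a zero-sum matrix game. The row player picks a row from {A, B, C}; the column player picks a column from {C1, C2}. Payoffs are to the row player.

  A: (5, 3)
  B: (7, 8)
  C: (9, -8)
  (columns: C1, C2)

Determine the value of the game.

Row minima: A → 3, B → 7, C → -8; maximin = 7.
Column maxima: C1 → 9, C2 → 8; minimax = 8.
7 ≠ 8, so there is no saddle point; optimal play is mixed.
A is strictly dominated by B, so the row player never plays it.
On the remaining 2×2 (B, C vs C1, C2):
Let the row player play B with probability p. Expected payoff against C1: 7p + 9(1−p) = −2p + 9; against C2: 8p + (-8)(1−p) = 16p − 8.
Setting these equal: −2p + 9 = 16p − 8 ⇒ −18p = -17 ⇒ p = 17/18, and the value is (-2)·(17/18) + 9 = 64/9.
For the column player: with q = P(C1), equating B's and C's payoffs gives −q + 8 = 17q − 8 ⇒ q = 8/9.

64/9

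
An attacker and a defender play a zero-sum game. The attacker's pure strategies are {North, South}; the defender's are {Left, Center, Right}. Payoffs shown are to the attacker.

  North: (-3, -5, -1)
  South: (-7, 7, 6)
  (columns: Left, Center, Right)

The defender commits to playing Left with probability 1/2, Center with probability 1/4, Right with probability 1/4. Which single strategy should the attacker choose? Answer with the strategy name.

Expected payoff of North: (1/2)·(-3) + (1/4)·(-5) + (1/4)·(-1) = -3.
Expected payoff of South: (1/2)·(-7) + (1/4)·7 + (1/4)·6 = -1/4.
The largest is -1/4, so the attacker's best response is South.

South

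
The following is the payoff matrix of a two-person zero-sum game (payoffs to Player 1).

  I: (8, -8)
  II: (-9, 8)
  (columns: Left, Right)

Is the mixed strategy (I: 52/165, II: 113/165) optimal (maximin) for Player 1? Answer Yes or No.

Against Left this mix gives (52/165)·8 + (113/165)·(-9) = -601/165.
Against Right this mix gives (52/165)·(-8) + (113/165)·8 = 488/165.
Player 2 will play Left, holding Player 1 to -601/165. Shifting weight toward the row that does better against Left would raise this floor (the equalizing mix achieves -8/33 against both Left and Right), so the proposed strategy is not optimal.

No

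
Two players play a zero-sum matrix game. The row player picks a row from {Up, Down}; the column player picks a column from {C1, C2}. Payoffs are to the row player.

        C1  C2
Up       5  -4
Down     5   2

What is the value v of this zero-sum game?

Row minima: Up → -4, Down → 2; maximin = 2.
Column maxima: C1 → 5, C2 → 2; minimax = 2.
Since maximin = minimax = 2, there is a saddle point and the value is 2.

2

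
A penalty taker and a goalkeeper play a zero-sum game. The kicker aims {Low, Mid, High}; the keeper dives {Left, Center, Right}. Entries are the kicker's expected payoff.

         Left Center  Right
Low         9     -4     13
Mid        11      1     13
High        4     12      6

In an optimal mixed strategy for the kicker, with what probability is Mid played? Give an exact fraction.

Row minima: Low → -4, Mid → 1, High → 4; maximin = 4.
Column maxima: Left → 11, Center → 12, Right → 13; minimax = 11.
4 ≠ 11, so there is no saddle point; optimal play is mixed.
Right is strictly dominated by Left (it gives the kicker strictly more in every row), so the keeper never plays it.
With Right eliminated, Low is strictly dominated by Mid (Mid gives the kicker strictly more in every remaining column), so the kicker never plays it.
On the remaining 2×2 (Mid, High vs Left, Center):
Let the kicker play Mid with probability p. Expected payoff against Left: 11p + 4(1−p) = 7p + 4; against Center: 1p + 12(1−p) = −11p + 12.
Setting these equal: 7p + 4 = −11p + 12 ⇒ 18p = 8 ⇒ p = 4/9, and the value is (7)·(4/9) + 4 = 64/9.
For the keeper: with q = P(Left), equating Mid's and High's payoffs gives 10q + 1 = −8q + 12 ⇒ q = 11/18.

4/9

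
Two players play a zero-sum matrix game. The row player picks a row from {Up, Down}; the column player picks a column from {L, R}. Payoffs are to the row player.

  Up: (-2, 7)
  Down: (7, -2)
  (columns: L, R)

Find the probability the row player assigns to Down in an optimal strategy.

Row minima: Up → -2, Down → -2; maximin = -2.
Column maxima: L → 7, R → 7; minimax = 7.
-2 ≠ 7, so there is no saddle point; optimal play is mixed.
Let the row player play Up with probability p. Expected payoff against L: (-2)p + 7(1−p) = −9p + 7; against R: 7p + (-2)(1−p) = 9p − 2.
Setting these equal: −9p + 7 = 9p − 2 ⇒ −18p = -9 ⇒ p = 1/2, and the value is (-9)·(1/2) + 7 = 5/2.
For the column player: with q = P(L), equating Up's and Down's payoffs gives −9q + 7 = 9q − 2 ⇒ q = 1/2.

1/2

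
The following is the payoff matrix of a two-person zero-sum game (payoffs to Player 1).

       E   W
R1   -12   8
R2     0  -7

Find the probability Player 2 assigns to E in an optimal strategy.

Row minima: R1 → -12, R2 → -7; maximin = -7.
Column maxima: E → 0, W → 8; minimax = 0.
-7 ≠ 0, so there is no saddle point; optimal play is mixed.
Let Player 1 play R1 with probability p. Expected payoff against E: (-12)p + 0(1−p) = −12p; against W: 8p + (-7)(1−p) = 15p − 7.
Setting these equal: −12p = 15p − 7 ⇒ −27p = -7 ⇒ p = 7/27, and the value is (-12)·(7/27) = -28/9.
For Player 2: with q = P(E), equating R1's and R2's payoffs gives −20q + 8 = 7q − 7 ⇒ q = 5/9.

5/9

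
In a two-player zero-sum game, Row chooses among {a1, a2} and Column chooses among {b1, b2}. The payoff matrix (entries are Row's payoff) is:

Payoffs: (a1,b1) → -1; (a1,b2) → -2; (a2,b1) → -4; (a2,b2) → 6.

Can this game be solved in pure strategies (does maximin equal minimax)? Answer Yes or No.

No

Row minima: a1 → -2, a2 → -4; maximin = -2.
Column maxima: b1 → -1, b2 → 6; minimax = -1.
-2 ≠ -1, so no pure-strategy equilibrium exists.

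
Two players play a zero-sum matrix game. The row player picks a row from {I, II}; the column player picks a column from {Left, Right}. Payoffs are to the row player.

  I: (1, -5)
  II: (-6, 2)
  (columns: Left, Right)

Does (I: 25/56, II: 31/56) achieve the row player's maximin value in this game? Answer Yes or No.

No

Against Left this mix gives (25/56)·1 + (31/56)·(-6) = -23/8.
Against Right this mix gives (25/56)·(-5) + (31/56)·2 = -9/8.
The column player will play Left, holding the row player to -23/8. Shifting weight toward the row that does better against Left would raise this floor (the equalizing mix achieves -2 against both Left and Right), so the proposed strategy is not optimal.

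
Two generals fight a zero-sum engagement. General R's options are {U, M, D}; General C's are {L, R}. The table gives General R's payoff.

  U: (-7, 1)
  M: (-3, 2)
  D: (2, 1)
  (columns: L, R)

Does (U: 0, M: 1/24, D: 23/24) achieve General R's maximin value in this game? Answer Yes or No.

Against L this mix gives (1/24)·(-3) + (23/24)·2 = 43/24.
Against R this mix gives (1/24)·2 + (23/24)·1 = 25/24.
General C will play R, holding General R to 25/24. Shifting weight toward the row that does better against R would raise this floor (the equalizing mix achieves 7/6 against both R and L), so the proposed strategy is not optimal.

No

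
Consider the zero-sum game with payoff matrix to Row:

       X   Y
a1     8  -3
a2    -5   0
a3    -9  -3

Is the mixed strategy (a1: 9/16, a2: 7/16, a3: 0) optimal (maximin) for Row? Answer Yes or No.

No

Against X this mix gives (9/16)·8 + (7/16)·(-5) = 37/16.
Against Y this mix gives (9/16)·(-3) + (7/16)·0 = -27/16.
Column will play Y, holding Row to -27/16. Shifting weight toward the row that does better against Y would raise this floor (the equalizing mix achieves -15/16 against both Y and X), so the proposed strategy is not optimal.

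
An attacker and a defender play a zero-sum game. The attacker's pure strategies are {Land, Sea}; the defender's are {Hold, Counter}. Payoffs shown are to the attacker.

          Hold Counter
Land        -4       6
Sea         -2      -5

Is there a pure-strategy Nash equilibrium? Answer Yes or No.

No

Row minima: Land → -4, Sea → -5; maximin = -4.
Column maxima: Hold → -2, Counter → 6; minimax = -2.
-4 ≠ -2, so no pure-strategy equilibrium exists.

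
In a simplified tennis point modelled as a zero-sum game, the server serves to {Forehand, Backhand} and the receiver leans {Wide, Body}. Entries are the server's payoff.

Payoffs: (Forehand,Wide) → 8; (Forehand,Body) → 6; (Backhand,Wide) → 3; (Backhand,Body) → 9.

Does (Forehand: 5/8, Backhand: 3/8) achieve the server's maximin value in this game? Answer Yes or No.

Against Wide this mix gives (5/8)·8 + (3/8)·3 = 49/8.
Against Body this mix gives (5/8)·6 + (3/8)·9 = 57/8.
The receiver will play Wide, holding the server to 49/8. Shifting weight toward the row that does better against Wide would raise this floor (the equalizing mix achieves 27/4 against both Wide and Body), so the proposed strategy is not optimal.

No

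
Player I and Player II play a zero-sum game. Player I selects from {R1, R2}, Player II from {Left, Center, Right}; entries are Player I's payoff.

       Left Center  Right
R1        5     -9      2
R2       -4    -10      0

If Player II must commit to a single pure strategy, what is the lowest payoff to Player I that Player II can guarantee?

Column maxima: Left → 5, Center → -9, Right → 2.
The smallest of these is -9.

-9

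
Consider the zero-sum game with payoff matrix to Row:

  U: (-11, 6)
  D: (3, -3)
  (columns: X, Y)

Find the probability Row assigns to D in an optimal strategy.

17/23

Row minima: U → -11, D → -3; maximin = -3.
Column maxima: X → 3, Y → 6; minimax = 3.
-3 ≠ 3, so there is no saddle point; optimal play is mixed.
Let Row play U with probability p. Expected payoff against X: (-11)p + 3(1−p) = −14p + 3; against Y: 6p + (-3)(1−p) = 9p − 3.
Setting these equal: −14p + 3 = 9p − 3 ⇒ −23p = -6 ⇒ p = 6/23, and the value is (-14)·(6/23) + 3 = -15/23.
For Column: with q = P(X), equating U's and D's payoffs gives −17q + 6 = 6q − 3 ⇒ q = 9/23.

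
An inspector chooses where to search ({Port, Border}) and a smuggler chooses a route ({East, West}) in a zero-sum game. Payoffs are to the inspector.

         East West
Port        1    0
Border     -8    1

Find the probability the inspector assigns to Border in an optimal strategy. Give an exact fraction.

1/10

Row minima: Port → 0, Border → -8; maximin = 0.
Column maxima: East → 1, West → 1; minimax = 1.
0 ≠ 1, so there is no saddle point; optimal play is mixed.
Let the inspector play Port with probability p. Expected payoff against East: 1p + (-8)(1−p) = 9p − 8; against West: 0p + 1(1−p) = −p + 1.
Setting these equal: 9p − 8 = −p + 1 ⇒ 10p = 9 ⇒ p = 9/10, and the value is (9)·(9/10) − 8 = 1/10.
For the smuggler: with q = P(East), equating Port's and Border's payoffs gives q = −9q + 1 ⇒ q = 1/10.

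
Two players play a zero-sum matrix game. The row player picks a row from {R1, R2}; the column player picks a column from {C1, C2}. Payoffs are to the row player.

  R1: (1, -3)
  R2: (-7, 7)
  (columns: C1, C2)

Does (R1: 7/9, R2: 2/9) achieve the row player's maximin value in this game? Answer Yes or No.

Yes

Against C1 this mix gives (7/9)·1 + (2/9)·(-7) = -7/9.
Against C2 this mix gives (7/9)·(-3) + (2/9)·7 = -7/9.
All of the column player's active replies (C1, C2) yield -7/9, and no column does worse for the row player. The mix makes the column player indifferent and guarantees -7/9, so it is optimal.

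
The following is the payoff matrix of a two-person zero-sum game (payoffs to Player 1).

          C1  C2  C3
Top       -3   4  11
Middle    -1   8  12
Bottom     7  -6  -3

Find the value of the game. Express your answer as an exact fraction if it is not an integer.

25/11

Row minima: Top → -3, Middle → -1, Bottom → -6; maximin = -1.
Column maxima: C1 → 7, C2 → 8, C3 → 12; minimax = 7.
-1 ≠ 7, so there is no saddle point; optimal play is mixed.
Top is strictly dominated by Middle, so Player 1 never plays it.
C3 is strictly dominated by C2 (it gives Player 1 strictly more in every row), so Player 2 never plays it.
On the remaining 2×2 (Middle, Bottom vs C1, C2):
Let Player 1 play Middle with probability p. Expected payoff against C1: (-1)p + 7(1−p) = −8p + 7; against C2: 8p + (-6)(1−p) = 14p − 6.
Setting these equal: −8p + 7 = 14p − 6 ⇒ −22p = -13 ⇒ p = 13/22, and the value is (-8)·(13/22) + 7 = 25/11.
For Player 2: with q = P(C1), equating Middle's and Bottom's payoffs gives −9q + 8 = 13q − 6 ⇒ q = 7/11.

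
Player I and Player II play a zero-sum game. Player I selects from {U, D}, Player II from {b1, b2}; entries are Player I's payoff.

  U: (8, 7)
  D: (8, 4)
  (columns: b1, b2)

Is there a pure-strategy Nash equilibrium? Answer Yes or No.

Row minima: U → 7, D → 4; maximin = 7.
Column maxima: b1 → 8, b2 → 7; minimax = 7.
maximin = minimax = 7, so a saddle point exists.

Yes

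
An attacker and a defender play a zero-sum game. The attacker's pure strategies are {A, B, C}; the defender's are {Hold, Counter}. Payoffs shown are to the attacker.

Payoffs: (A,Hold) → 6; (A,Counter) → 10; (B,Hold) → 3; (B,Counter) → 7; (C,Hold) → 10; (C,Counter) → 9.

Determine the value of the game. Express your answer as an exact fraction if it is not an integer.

46/5

Row minima: A → 6, B → 3, C → 9; maximin = 9.
Column maxima: Hold → 10, Counter → 10; minimax = 10.
9 ≠ 10, so there is no saddle point; optimal play is mixed.
B is strictly dominated by A, so the attacker never plays it.
On the remaining 2×2 (A, C vs Hold, Counter):
Let the attacker play A with probability p. Expected payoff against Hold: 6p + 10(1−p) = −4p + 10; against Counter: 10p + 9(1−p) = p + 9.
Setting these equal: −4p + 10 = p + 9 ⇒ −5p = -1 ⇒ p = 1/5, and the value is (-4)·(1/5) + 10 = 46/5.
For the defender: with q = P(Hold), equating A's and C's payoffs gives −4q + 10 = q + 9 ⇒ q = 1/5.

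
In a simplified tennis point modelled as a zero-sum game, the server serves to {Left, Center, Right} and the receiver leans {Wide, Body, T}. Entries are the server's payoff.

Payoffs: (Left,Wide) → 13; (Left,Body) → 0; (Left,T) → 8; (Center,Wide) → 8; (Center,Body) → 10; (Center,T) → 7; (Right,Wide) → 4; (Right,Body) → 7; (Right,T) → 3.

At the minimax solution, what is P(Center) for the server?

Row minima: Left → 0, Center → 7, Right → 3; maximin = 7.
Column maxima: Wide → 13, Body → 10, T → 8; minimax = 8.
7 ≠ 8, so there is no saddle point; optimal play is mixed.
Right is strictly dominated by Center, so the server never plays it.
Wide is strictly dominated by T (it gives the server strictly more in every row), so the receiver never plays it.
On the remaining 2×2 (Left, Center vs Body, T):
Let the server play Left with probability p. Expected payoff against Body: 0p + 10(1−p) = −10p + 10; against T: 8p + 7(1−p) = p + 7.
Setting these equal: −10p + 10 = p + 7 ⇒ −11p = -3 ⇒ p = 3/11, and the value is (-10)·(3/11) + 10 = 80/11.
For the receiver: with q = P(Body), equating Left's and Center's payoffs gives −8q + 8 = 3q + 7 ⇒ q = 1/11.

8/11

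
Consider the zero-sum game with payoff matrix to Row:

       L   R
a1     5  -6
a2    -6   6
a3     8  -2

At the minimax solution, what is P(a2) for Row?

Row minima: a1 → -6, a2 → -6, a3 → -2; maximin = -2.
Column maxima: L → 8, R → 6; minimax = 6.
-2 ≠ 6, so there is no saddle point; optimal play is mixed.
a1 is strictly dominated by a3, so Row never plays it.
On the remaining 2×2 (a2, a3 vs L, R):
Let Row play a2 with probability p. Expected payoff against L: (-6)p + 8(1−p) = −14p + 8; against R: 6p + (-2)(1−p) = 8p − 2.
Setting these equal: −14p + 8 = 8p − 2 ⇒ −22p = -10 ⇒ p = 5/11, and the value is (-14)·(5/11) + 8 = 18/11.
For Column: with q = P(L), equating a2's and a3's payoffs gives −12q + 6 = 10q − 2 ⇒ q = 4/11.

5/11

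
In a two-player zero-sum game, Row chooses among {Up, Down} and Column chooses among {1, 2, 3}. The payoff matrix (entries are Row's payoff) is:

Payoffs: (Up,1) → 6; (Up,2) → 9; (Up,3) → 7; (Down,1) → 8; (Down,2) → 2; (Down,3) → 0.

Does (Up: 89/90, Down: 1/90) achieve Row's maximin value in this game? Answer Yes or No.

No

Against 1 this mix gives (89/90)·6 + (1/90)·8 = 271/45.
Against 2 this mix gives (89/90)·9 + (1/90)·2 = 803/90.
Against 3 this mix gives (89/90)·7 + (1/90)·0 = 623/90.
Column will play 1, holding Row to 271/45. Shifting weight toward the row that does better against 1 would raise this floor (the equalizing mix achieves 56/9 against both 1 and 3), so the proposed strategy is not optimal.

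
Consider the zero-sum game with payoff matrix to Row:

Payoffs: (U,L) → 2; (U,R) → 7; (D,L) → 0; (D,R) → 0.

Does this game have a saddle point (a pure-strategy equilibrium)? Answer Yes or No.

Yes

Row minima: U → 2, D → 0; maximin = 2.
Column maxima: L → 2, R → 7; minimax = 2.
maximin = minimax = 2, so a saddle point exists.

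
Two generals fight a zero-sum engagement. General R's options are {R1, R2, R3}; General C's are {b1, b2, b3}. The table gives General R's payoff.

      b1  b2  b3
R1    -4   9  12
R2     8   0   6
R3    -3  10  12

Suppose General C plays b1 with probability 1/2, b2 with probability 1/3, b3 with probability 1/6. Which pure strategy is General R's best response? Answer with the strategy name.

Expected payoff of R1: (1/2)·(-4) + (1/3)·9 + (1/6)·12 = 3.
Expected payoff of R2: (1/2)·8 + (1/3)·0 + (1/6)·6 = 5.
Expected payoff of R3: (1/2)·(-3) + (1/3)·10 + (1/6)·12 = 23/6.
The largest is 5, so General R's best response is R2.

R2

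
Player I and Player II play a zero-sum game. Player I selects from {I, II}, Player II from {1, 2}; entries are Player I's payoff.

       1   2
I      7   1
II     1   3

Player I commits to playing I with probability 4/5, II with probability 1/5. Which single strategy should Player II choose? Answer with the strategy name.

If Player II plays 1, Player I's expected payoff is (4/5)·7 + (1/5)·1 = 29/5.
If Player II plays 2, Player I's expected payoff is (4/5)·1 + (1/5)·3 = 7/5.
Player II minimizes Player I's payoff; the smallest is 7/5, so the best response is 2.

2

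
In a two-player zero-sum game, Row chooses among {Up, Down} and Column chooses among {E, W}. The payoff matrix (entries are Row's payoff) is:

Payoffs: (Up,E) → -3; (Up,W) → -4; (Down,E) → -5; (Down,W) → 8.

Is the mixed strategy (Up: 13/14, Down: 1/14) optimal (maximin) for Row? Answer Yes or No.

Yes

Against E this mix gives (13/14)·(-3) + (1/14)·(-5) = -22/7.
Against W this mix gives (13/14)·(-4) + (1/14)·8 = -22/7.
All of Column's active replies (E, W) yield -22/7, and no column does worse for Row. The mix makes Column indifferent and guarantees -22/7, so it is optimal.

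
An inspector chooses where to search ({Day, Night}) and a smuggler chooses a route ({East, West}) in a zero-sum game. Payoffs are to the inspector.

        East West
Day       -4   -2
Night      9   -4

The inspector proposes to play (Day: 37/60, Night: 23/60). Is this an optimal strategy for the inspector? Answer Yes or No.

Against East this mix gives (37/60)·(-4) + (23/60)·9 = 59/60.
Against West this mix gives (37/60)·(-2) + (23/60)·(-4) = -83/30.
The smuggler will play West, holding the inspector to -83/30. Shifting weight toward the row that does better against West would raise this floor (the equalizing mix achieves -34/15 against both West and East), so the proposed strategy is not optimal.

No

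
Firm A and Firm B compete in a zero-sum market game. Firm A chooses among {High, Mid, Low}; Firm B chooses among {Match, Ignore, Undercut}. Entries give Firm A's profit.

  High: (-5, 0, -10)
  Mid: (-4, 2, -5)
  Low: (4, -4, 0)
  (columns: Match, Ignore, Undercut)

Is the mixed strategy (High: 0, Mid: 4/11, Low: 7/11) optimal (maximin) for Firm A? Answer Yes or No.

Yes

Against Match this mix gives (4/11)·(-4) + (7/11)·4 = 12/11.
Against Ignore this mix gives (4/11)·2 + (7/11)·(-4) = -20/11.
Against Undercut this mix gives (4/11)·(-5) + (7/11)·0 = -20/11.
All of Firm B's active replies (Ignore, Undercut) yield -20/11, and no column does worse for Firm A. The mix makes Firm B indifferent and guarantees -20/11, so it is optimal.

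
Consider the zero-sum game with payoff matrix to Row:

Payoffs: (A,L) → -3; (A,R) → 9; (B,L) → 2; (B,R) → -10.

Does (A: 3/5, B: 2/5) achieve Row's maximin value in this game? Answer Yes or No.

Against L this mix gives (3/5)·(-3) + (2/5)·2 = -1.
Against R this mix gives (3/5)·9 + (2/5)·(-10) = 7/5.
Column will play L, holding Row to -1. Shifting weight toward the row that does better against L would raise this floor (the equalizing mix achieves -1/2 against both L and R), so the proposed strategy is not optimal.

No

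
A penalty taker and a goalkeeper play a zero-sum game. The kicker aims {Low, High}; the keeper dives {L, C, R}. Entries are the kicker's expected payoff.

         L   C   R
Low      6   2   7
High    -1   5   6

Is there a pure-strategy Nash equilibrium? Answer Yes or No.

Row minima: Low → 2, High → -1; maximin = 2.
Column maxima: L → 6, C → 5, R → 7; minimax = 5.
2 ≠ 5, so no pure-strategy equilibrium exists.

No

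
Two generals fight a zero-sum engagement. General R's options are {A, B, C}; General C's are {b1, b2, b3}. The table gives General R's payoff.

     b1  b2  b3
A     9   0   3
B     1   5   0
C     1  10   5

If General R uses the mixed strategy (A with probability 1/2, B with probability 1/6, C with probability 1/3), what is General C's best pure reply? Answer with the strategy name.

b3

If General C plays b1, General R's expected payoff is (1/2)·9 + (1/6)·1 + (1/3)·1 = 5.
If General C plays b2, General R's expected payoff is (1/2)·0 + (1/6)·5 + (1/3)·10 = 25/6.
If General C plays b3, General R's expected payoff is (1/2)·3 + (1/6)·0 + (1/3)·5 = 19/6.
General C minimizes General R's payoff; the smallest is 19/6, so the best response is b3.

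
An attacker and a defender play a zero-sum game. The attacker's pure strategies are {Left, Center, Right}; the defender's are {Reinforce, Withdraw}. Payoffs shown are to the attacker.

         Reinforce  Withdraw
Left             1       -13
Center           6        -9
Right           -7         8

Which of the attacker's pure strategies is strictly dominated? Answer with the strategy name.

Left

Center gives a strictly higher payoff than Left against every column: 6 > 1, -9 > -13.
So Left is strictly dominated and the attacker never plays it.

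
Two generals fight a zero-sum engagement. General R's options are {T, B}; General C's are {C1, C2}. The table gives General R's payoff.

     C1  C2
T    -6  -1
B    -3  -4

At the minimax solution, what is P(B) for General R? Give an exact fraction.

5/6

Row minima: T → -6, B → -4; maximin = -4.
Column maxima: C1 → -3, C2 → -1; minimax = -3.
-4 ≠ -3, so there is no saddle point; optimal play is mixed.
Let General R play T with probability p. Expected payoff against C1: (-6)p + (-3)(1−p) = −3p − 3; against C2: (-1)p + (-4)(1−p) = 3p − 4.
Setting these equal: −3p − 3 = 3p − 4 ⇒ −6p = -1 ⇒ p = 1/6, and the value is (-3)·(1/6) − 3 = -7/2.
For General C: with q = P(C1), equating T's and B's payoffs gives −5q − 1 = q − 4 ⇒ q = 1/2.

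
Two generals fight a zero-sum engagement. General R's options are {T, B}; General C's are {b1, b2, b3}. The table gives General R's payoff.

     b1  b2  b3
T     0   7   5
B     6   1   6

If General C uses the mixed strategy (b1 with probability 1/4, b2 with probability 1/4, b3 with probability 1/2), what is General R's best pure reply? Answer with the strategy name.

Expected payoff of T: (1/4)·0 + (1/4)·7 + (1/2)·5 = 17/4.
Expected payoff of B: (1/4)·6 + (1/4)·1 + (1/2)·6 = 19/4.
The largest is 19/4, so General R's best response is B.

B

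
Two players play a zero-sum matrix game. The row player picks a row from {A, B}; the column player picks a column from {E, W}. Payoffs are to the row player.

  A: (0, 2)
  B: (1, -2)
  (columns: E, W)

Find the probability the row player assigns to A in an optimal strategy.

Row minima: A → 0, B → -2; maximin = 0.
Column maxima: E → 1, W → 2; minimax = 1.
0 ≠ 1, so there is no saddle point; optimal play is mixed.
Let the row player play A with probability p. Expected payoff against E: 0p + 1(1−p) = −p + 1; against W: 2p + (-2)(1−p) = 4p − 2.
Setting these equal: −p + 1 = 4p − 2 ⇒ −5p = -3 ⇒ p = 3/5, and the value is (-1)·(3/5) + 1 = 2/5.
For the column player: with q = P(E), equating A's and B's payoffs gives −2q + 2 = 3q − 2 ⇒ q = 4/5.

3/5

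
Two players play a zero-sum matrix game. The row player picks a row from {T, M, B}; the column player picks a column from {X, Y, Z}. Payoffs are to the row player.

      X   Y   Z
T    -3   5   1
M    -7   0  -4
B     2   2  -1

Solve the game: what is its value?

-1/7

Row minima: T → -3, M → -7, B → -1; maximin = -1.
Column maxima: X → 2, Y → 5, Z → 1; minimax = 1.
-1 ≠ 1, so there is no saddle point; optimal play is mixed.
M is strictly dominated by T, so the row player never plays it.
Y is strictly dominated by Z (it gives the row player strictly more in every row), so the column player never plays it.
On the remaining 2×2 (T, B vs X, Z):
Let the row player play T with probability p. Expected payoff against X: (-3)p + 2(1−p) = −5p + 2; against Z: 1p + (-1)(1−p) = 2p − 1.
Setting these equal: −5p + 2 = 2p − 1 ⇒ −7p = -3 ⇒ p = 3/7, and the value is (-5)·(3/7) + 2 = -1/7.
For the column player: with q = P(X), equating T's and B's payoffs gives −4q + 1 = 3q − 1 ⇒ q = 2/7.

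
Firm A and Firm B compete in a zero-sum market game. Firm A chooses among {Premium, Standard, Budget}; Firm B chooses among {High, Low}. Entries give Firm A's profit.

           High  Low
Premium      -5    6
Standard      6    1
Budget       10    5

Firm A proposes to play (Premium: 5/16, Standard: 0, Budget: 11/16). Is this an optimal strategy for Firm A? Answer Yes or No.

Yes

Against High this mix gives (5/16)·(-5) + (11/16)·10 = 85/16.
Against Low this mix gives (5/16)·6 + (11/16)·5 = 85/16.
All of Firm B's active replies (High, Low) yield 85/16, and no column does worse for Firm A. The mix makes Firm B indifferent and guarantees 85/16, so it is optimal.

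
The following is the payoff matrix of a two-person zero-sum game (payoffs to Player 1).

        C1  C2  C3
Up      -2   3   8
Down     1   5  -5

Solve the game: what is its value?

Row minima: Up → -2, Down → -5; maximin = -2.
Column maxima: C1 → 1, C2 → 5, C3 → 8; minimax = 1.
-2 ≠ 1, so there is no saddle point; optimal play is mixed.
C2 is strictly dominated by C1 (it gives Player 1 strictly more in every row), so Player 2 never plays it.
On the remaining 2×2 (Up, Down vs C1, C3):
Let Player 1 play Up with probability p. Expected payoff against C1: (-2)p + 1(1−p) = −3p + 1; against C3: 8p + (-5)(1−p) = 13p − 5.
Setting these equal: −3p + 1 = 13p − 5 ⇒ −16p = -6 ⇒ p = 3/8, and the value is (-3)·(3/8) + 1 = -1/8.
For Player 2: with q = P(C1), equating Up's and Down's payoffs gives −10q + 8 = 6q − 5 ⇒ q = 13/16.

-1/8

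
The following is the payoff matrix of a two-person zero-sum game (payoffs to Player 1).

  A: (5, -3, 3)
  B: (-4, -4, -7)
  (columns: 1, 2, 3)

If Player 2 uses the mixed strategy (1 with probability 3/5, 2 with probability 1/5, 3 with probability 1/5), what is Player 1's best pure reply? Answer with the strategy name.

Expected payoff of A: (3/5)·5 + (1/5)·(-3) + (1/5)·3 = 3.
Expected payoff of B: (3/5)·(-4) + (1/5)·(-4) + (1/5)·(-7) = -23/5.
The largest is 3, so Player 1's best response is A.

A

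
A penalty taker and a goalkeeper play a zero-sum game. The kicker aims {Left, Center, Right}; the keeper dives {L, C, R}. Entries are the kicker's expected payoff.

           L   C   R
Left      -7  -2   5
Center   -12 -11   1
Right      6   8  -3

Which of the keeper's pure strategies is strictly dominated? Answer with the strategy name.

C

L holds the kicker's payoff strictly below C in every row: -7 < -2, -12 < -11, 6 < 8.
So C is strictly dominated for the keeper.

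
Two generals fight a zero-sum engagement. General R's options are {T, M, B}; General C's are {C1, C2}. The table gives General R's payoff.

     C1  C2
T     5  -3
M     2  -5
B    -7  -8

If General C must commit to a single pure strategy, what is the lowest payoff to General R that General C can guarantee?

Column maxima: C1 → 5, C2 → -3.
The smallest of these is -3.

-3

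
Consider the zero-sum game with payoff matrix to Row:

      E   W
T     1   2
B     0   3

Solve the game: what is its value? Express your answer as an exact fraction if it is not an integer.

Row minima: T → 1, B → 0; maximin = 1.
Column maxima: E → 1, W → 3; minimax = 1.
Since maximin = minimax = 1, there is a saddle point and the value is 1.

1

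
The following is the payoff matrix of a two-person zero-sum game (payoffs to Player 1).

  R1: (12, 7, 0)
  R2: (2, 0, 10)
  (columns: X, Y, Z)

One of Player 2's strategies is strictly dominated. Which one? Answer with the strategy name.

Y holds Player 1's payoff strictly below X in every row: 7 < 12, 0 < 2.
So X is strictly dominated for Player 2.

X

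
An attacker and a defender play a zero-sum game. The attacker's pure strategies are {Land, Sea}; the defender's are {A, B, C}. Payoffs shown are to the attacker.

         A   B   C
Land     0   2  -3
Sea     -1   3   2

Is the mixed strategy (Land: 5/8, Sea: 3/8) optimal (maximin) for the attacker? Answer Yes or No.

Against A this mix gives (5/8)·0 + (3/8)·(-1) = -3/8.
Against B this mix gives (5/8)·2 + (3/8)·3 = 19/8.
Against C this mix gives (5/8)·(-3) + (3/8)·2 = -9/8.
The defender will play C, holding the attacker to -9/8. Shifting weight toward the row that does better against C would raise this floor (the equalizing mix achieves -1/2 against both C and A), so the proposed strategy is not optimal.

No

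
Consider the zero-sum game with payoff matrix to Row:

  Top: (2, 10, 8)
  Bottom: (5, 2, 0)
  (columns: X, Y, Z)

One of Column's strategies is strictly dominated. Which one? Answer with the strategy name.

Y

Z holds Row's payoff strictly below Y in every row: 8 < 10, 0 < 2.
So Y is strictly dominated for Column.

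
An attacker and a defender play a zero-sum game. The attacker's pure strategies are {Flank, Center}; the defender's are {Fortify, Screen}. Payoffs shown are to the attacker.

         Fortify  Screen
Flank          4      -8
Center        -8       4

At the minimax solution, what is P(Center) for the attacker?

Row minima: Flank → -8, Center → -8; maximin = -8.
Column maxima: Fortify → 4, Screen → 4; minimax = 4.
-8 ≠ 4, so there is no saddle point; optimal play is mixed.
Let the attacker play Flank with probability p. Expected payoff against Fortify: 4p + (-8)(1−p) = 12p − 8; against Screen: (-8)p + 4(1−p) = −12p + 4.
Setting these equal: 12p − 8 = −12p + 4 ⇒ 24p = 12 ⇒ p = 1/2, and the value is (12)·(1/2) − 8 = -2.
For the defender: with q = P(Fortify), equating Flank's and Center's payoffs gives 12q − 8 = −12q + 4 ⇒ q = 1/2.

1/2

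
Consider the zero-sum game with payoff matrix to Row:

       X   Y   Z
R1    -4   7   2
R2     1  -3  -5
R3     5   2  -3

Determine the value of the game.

Row minima: R1 → -4, R2 → -5, R3 → -3; maximin = -3.
Column maxima: X → 5, Y → 7, Z → 2; minimax = 2.
-3 ≠ 2, so there is no saddle point; optimal play is mixed.
R2 is strictly dominated by R3, so Row never plays it.
Y is strictly dominated by Z (it gives Row strictly more in every row), so Column never plays it.
On the remaining 2×2 (R1, R3 vs X, Z):
Let Row play R1 with probability p. Expected payoff against X: (-4)p + 5(1−p) = −9p + 5; against Z: 2p + (-3)(1−p) = 5p − 3.
Setting these equal: −9p + 5 = 5p − 3 ⇒ −14p = -8 ⇒ p = 4/7, and the value is (-9)·(4/7) + 5 = -1/7.
For Column: with q = P(X), equating R1's and R3's payoffs gives −6q + 2 = 8q − 3 ⇒ q = 5/14.

-1/7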